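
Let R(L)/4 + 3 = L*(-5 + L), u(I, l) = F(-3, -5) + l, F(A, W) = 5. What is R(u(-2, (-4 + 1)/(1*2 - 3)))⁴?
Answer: 49787136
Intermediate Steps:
u(I, l) = 5 + l
R(L) = -12 + 4*L*(-5 + L) (R(L) = -12 + 4*(L*(-5 + L)) = -12 + 4*L*(-5 + L))
R(u(-2, (-4 + 1)/(1*2 - 3)))⁴ = (-12 - 20*(5 + (-4 + 1)/(1*2 - 3)) + 4*(5 + (-4 + 1)/(1*2 - 3))²)⁴ = (-12 - 20*(5 - 3/(2 - 3)) + 4*(5 - 3/(2 - 3))²)⁴ = (-12 - 20*(5 - 3/(-1)) + 4*(5 - 3/(-1))²)⁴ = (-12 - 20*(5 - 3*(-1)) + 4*(5 - 3*(-1))²)⁴ = (-12 - 20*(5 + 3) + 4*(5 + 3)²)⁴ = (-12 - 20*8 + 4*8²)⁴ = (-12 - 160 + 4*64)⁴ = (-12 - 160 + 256)⁴ = 84⁴ = 49787136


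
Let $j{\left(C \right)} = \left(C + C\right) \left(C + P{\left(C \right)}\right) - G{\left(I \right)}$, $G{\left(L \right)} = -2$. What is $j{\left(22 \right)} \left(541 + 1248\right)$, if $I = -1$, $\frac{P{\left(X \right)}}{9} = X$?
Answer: $17321098$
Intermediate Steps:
$P{\left(X \right)} = 9 X$
$j{\left(C \right)} = 2 + 20 C^{2}$ ($j{\left(C \right)} = \left(C + C\right) \left(C + 9 C\right) - -2 = 2 C 10 C + 2 = 20 C^{2} + 2 = 2 + 20 C^{2}$)
$j{\left(22 \right)} \left(541 + 1248\right) = \left(2 + 20 \cdot 22^{2}\right) \left(541 + 1248\right) = \left(2 + 20 \cdot 484\right) 1789 = \left(2 + 9680\right) 1789 = 9682 \cdot 1789 = 17321098$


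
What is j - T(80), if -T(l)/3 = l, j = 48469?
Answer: 48709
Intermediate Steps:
T(l) = -3*l
j - T(80) = 48469 - (-3)*80 = 48469 - 1*(-240) = 48469 + 240 = 48709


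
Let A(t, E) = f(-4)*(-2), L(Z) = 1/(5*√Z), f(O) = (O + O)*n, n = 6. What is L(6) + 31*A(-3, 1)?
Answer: 2976 + √6/30 ≈ 2976.1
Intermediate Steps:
f(O) = 12*O (f(O) = (O + O)*6 = (2*O)*6 = 12*O)
L(Z) = 1/(5*√Z)
A(t, E) = 96 (A(t, E) = (12*(-4))*(-2) = -48*(-2) = 96)
L(6) + 31*A(-3, 1) = 1/(5*√6) + 31*96 = (√6/6)/5 + 2976 = √6/30 + 2976 = 2976 + √6/30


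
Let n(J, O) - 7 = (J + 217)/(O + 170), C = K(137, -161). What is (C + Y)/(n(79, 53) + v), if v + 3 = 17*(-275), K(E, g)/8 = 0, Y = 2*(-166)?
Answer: 74036/1041337 ≈ 0.071097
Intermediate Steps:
Y = -332
K(E, g) = 0 (K(E, g) = 8*0 = 0)
C = 0
v = -4678 (v = -3 + 17*(-275) = -3 - 4675 = -4678)
n(J, O) = 7 + (217 + J)/(170 + O) (n(J, O) = 7 + (J + 217)/(O + 170) = 7 + (217 + J)/(170 + O))
(C + Y)/(n(79, 53) + v) = (0 - 332)/((1407 + 79 + 7*53)/(170 + 53) - 4678) = -332/((1407 + 79 + 371)/223 - 4678) = -332/((1/223)*1857 - 4678) = -332/(1857/223 - 4678) = -332/(-1041337/223) = -332*(-223/1041337) = 74036/1041337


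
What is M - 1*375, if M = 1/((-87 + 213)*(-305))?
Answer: -14411251/38430 ≈ -375.00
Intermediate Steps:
M = -1/38430 (M = -1/305/126 = (1/126)*(-1/305) = -1/38430 ≈ -2.6021e-5)
M - 1*375 = -1/38430 - 1*375 = -1/38430 - 375 = -14411251/38430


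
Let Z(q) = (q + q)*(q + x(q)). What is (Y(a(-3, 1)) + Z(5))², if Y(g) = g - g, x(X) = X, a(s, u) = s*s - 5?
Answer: 10000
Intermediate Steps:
a(s, u) = -5 + s² (a(s, u) = s² - 5 = -5 + s²)
Y(g) = 0
Z(q) = 4*q² (Z(q) = (q + q)*(q + q) = (2*q)*(2*q) = 4*q²)
(Y(a(-3, 1)) + Z(5))² = (0 + 4*5²)² = (0 + 4*25)² = (0 + 100)² = 100² = 10000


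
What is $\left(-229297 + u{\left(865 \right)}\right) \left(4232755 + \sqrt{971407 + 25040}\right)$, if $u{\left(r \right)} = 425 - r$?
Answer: $-972420435435 - 229737 \sqrt{996447} \approx -9.7265 \cdot 10^{11}$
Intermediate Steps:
$\left(-229297 + u{\left(865 \right)}\right) \left(4232755 + \sqrt{971407 + 25040}\right) = \left(-229297 + \left(425 - 865\right)\right) \left(4232755 + \sqrt{971407 + 25040}\right) = \left(-229297 + \left(425 - 865\right)\right) \left(4232755 + \sqrt{996447}\right) = \left(-229297 - 440\right) \left(4232755 + \sqrt{996447}\right) = - 229737 \left(4232755 + \sqrt{996447}\right) = -972420435435 - 229737 \sqrt{996447}$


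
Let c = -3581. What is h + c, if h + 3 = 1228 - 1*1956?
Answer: -4312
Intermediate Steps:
h = -731 (h = -3 + (1228 - 1*1956) = -3 + (1228 - 1956) = -3 - 728 = -731)
h + c = -731 - 3581 = -4312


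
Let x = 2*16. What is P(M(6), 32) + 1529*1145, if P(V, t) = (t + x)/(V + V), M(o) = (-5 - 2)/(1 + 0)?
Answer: 12254903/7 ≈ 1.7507e+6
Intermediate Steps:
x = 32
M(o) = -7 (M(o) = -7/1 = -7*1 = -7)
P(V, t) = (32 + t)/(2*V) (P(V, t) = (t + 32)/(V + V) = (32 + t)/((2*V)) = (32 + t)*(1/(2*V)) = (32 + t)/(2*V))
P(M(6), 32) + 1529*1145 = (1/2)*(32 + 32)/(-7) + 1529*1145 = (1/2)*(-1/7)*64 + 1750705 = -32/7 + 1750705 = 12254903/7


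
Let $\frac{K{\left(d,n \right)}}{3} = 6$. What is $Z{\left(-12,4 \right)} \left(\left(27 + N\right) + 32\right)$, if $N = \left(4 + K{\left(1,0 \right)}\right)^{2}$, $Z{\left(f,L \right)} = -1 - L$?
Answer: $-2715$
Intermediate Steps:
$K{\left(d,n \right)} = 18$ ($K{\left(d,n \right)} = 3 \cdot 6 = 18$)
$N = 484$ ($N = \left(4 + 18\right)^{2} = 22^{2} = 484$)
$Z{\left(-12,4 \right)} \left(\left(27 + N\right) + 32\right) = \left(-1 - 4\right) \left(\left(27 + 484\right) + 32\right) = \left(-1 - 4\right) \left(511 + 32\right) = \left(-5\right) 543 = -2715$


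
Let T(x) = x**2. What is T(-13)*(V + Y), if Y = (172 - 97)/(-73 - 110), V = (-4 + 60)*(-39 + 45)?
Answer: 3459599/61 ≈ 56715.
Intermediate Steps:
V = 336 (V = 56*6 = 336)
Y = -25/61 (Y = 75/(-183) = 75*(-1/183) = -25/61 ≈ -0.40984)
T(-13)*(V + Y) = (-13)**2*(336 - 25/61) = 169*(20471/61) = 3459599/61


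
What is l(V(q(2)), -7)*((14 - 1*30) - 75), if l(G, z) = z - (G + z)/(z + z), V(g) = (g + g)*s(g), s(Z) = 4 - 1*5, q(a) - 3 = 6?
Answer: 1599/2 ≈ 799.50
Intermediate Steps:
q(a) = 9 (q(a) = 3 + 6 = 9)
s(Z) = -1 (s(Z) = 4 - 5 = -1)
V(g) = -2*g (V(g) = (g + g)*(-1) = (2*g)*(-1) = -2*g)
l(G, z) = z - (G + z)/(2*z)
l(V(q(2)), -7)*((14 - 1*30) - 75) = (-½ - 7 - ½*(-2*9)/(-7))*((14 - 1*30) - 75) = (-½ - 7 - ½*(-18)*(-⅐))*((14 - 30) - 75) = (-½ - 7 - 9/7)*(-16 - 75) = -123/14*(-91) = 1599/2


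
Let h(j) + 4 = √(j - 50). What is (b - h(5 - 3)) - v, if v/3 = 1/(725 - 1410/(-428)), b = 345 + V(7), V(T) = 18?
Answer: 57198143/155855 - 4*I*√3 ≈ 367.0 - 6.9282*I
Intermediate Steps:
h(j) = -4 + √(-50 + j) (h(j) = -4 + √(j - 50) = -4 + √(-50 + j))
b = 363 (b = 345 + 18 = 363)
v = 642/155855 (v = 3/(725 - 1410/(-428)) = 3/(725 - 1410*(-1/428)) = 3/(725 + 705/214) = 3/(155855/214) = 3*(214/155855) = 642/155855 ≈ 0.0041192)
(b - h(5 - 3)) - v = (363 - (-4 + √(-50 + (5 - 3)))) - 1*642/155855 = (363 - (-4 + √(-50 + 2))) - 642/155855 = (363 - (-4 + √(-48))) - 642/155855 = (363 - (-4 + 4*I*√3)) - 642/155855 = (363 + (4 - 4*I*√3)) - 642/155855 = (367 - 4*I*√3) - 642/155855 = 57198143/155855 - 4*I*√3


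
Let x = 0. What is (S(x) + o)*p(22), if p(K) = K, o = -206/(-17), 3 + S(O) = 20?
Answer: 10890/17 ≈ 640.59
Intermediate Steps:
S(O) = 17 (S(O) = -3 + 20 = 17)
o = 206/17 (o = -206*(-1/17) = 206/17 ≈ 12.118)
(S(x) + o)*p(22) = (17 + 206/17)*22 = (495/17)*22 = 10890/17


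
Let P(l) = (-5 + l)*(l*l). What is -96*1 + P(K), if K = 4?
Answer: -112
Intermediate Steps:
P(l) = l²*(-5 + l) (P(l) = (-5 + l)*l² = l²*(-5 + l))
-96*1 + P(K) = -96*1 + 4²*(-5 + 4) = -96 + 16*(-1) = -96 - 16 = -112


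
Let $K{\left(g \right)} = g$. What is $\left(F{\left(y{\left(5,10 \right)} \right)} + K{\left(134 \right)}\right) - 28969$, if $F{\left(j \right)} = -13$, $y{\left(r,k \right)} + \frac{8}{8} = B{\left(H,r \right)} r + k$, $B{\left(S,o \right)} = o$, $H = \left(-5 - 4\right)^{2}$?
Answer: $-28848$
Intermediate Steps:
$H = 81$ ($H = \left(-9\right)^{2} = 81$)
$y{\left(r,k \right)} = -1 + k + r^{2}$ ($y{\left(r,k \right)} = -1 + \left(r r + k\right) = -1 + \left(r^{2} + k\right) = -1 + \left(k + r^{2}\right) = -1 + k + r^{2}$)
$\left(F{\left(y{\left(5,10 \right)} \right)} + K{\left(134 \right)}\right) - 28969 = \left(-13 + 134\right) - 28969 = 121 - 28969 = -28848$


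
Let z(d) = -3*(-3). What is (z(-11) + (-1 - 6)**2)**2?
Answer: 3364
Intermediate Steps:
z(d) = 9
(z(-11) + (-1 - 6)**2)**2 = (9 + (-1 - 6)**2)**2 = (9 + (-7)**2)**2 = (9 + 49)**2 = 58**2 = 3364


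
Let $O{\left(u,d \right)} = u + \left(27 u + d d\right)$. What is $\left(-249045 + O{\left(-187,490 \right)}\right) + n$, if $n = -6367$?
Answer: $-20548$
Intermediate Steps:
$O{\left(u,d \right)} = d^{2} + 28 u$ ($O{\left(u,d \right)} = u + \left(27 u + d^{2}\right) = u + \left(d^{2} + 27 u\right) = d^{2} + 28 u$)
$\left(-249045 + O{\left(-187,490 \right)}\right) + n = \left(-249045 + \left(490^{2} + 28 \left(-187\right)\right)\right) - 6367 = \left(-249045 + \left(240100 - 5236\right)\right) - 6367 = \left(-249045 + 234864\right) - 6367 = -14181 - 6367 = -20548$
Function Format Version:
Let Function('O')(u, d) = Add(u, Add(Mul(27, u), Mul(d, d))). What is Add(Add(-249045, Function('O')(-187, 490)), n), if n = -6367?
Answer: -20548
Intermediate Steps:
Function('O')(u, d) = Add(Pow(d, 2), Mul(28, u)) (Function('O')(u, d) = Add(u, Add(Mul(27, u), Pow(d, 2))) = Add(u, Add(Pow(d, 2), Mul(27, u))) = Add(Pow(d, 2), Mul(28, u)))
Add(Add(-249045, Function('O')(-187, 490)), n) = Add(Add(-249045, Add(Pow(490, 2), Mul(28, -187))), -6367) = Add(Add(-249045, Add(240100, -5236)), -6367) = Add(Add(-249045, 234864), -6367) = Add(-14181, -6367) = -20548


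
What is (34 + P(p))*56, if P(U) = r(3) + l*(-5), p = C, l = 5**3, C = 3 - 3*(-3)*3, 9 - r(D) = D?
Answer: -32760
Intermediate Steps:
r(D) = 9 - D
C = 30 (C = 3 + 9*3 = 3 + 27 = 30)
l = 125
p = 30
P(U) = -619 (P(U) = (9 - 1*3) + 125*(-5) = (9 - 3) - 625 = 6 - 625 = -619)
(34 + P(p))*56 = (34 - 619)*56 = -585*56 = -32760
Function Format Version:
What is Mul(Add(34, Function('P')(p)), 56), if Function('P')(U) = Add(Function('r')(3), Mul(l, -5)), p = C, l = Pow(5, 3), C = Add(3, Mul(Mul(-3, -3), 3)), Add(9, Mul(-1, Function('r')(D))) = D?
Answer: -32760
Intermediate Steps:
Function('r')(D) = Add(9, Mul(-1, D))
C = 30 (C = Add(3, Mul(9, 3)) = Add(3, 27) = 30)
l = 125
p = 30
Function('P')(U) = -619 (Function('P')(U) = Add(Add(9, Mul(-1, 3)), Mul(125, -5)) = Add(Add(9, -3), -625) = Add(6, -625) = -619)
Mul(Add(34, Function('P')(p)), 56) = Mul(Add(34, -619), 56) = Mul(-585, 56) = -32760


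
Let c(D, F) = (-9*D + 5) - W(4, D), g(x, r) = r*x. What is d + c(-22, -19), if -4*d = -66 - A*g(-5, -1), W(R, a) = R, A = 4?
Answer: 441/2 ≈ 220.50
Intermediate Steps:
c(D, F) = 1 - 9*D (c(D, F) = (-9*D + 5) - 1*4 = (5 - 9*D) - 4 = 1 - 9*D)
d = 43/2 (d = -(-66 - 4*(-1*(-5)))/4 = -(-66 - 4*5)/4 = -(-66 - 1*20)/4 = -(-66 - 20)/4 = -¼*(-86) = 43/2 ≈ 21.500)
d + c(-22, -19) = 43/2 + (1 - 9*(-22)) = 43/2 + (1 + 198) = 43/2 + 199 = 441/2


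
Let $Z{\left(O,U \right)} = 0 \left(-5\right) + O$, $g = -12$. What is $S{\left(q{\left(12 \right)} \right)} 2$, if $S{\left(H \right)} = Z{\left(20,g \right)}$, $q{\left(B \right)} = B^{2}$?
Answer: $40$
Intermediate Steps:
$Z{\left(O,U \right)} = O$ ($Z{\left(O,U \right)} = 0 + O = O$)
$S{\left(H \right)} = 20$
$S{\left(q{\left(12 \right)} \right)} 2 = 20 \cdot 2 = 40$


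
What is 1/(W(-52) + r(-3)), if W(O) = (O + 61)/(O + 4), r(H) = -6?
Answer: -16/99 ≈ -0.16162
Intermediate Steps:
W(O) = (61 + O)/(4 + O)
1/(W(-52) + r(-3)) = 1/((61 - 52)/(4 - 52) - 6) = 1/(9/(-48) - 6) = 1/(-1/48*9 - 6) = 1/(-3/16 - 6) = 1/(-99/16) = -16/99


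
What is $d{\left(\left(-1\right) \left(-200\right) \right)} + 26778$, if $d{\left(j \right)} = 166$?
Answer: $26944$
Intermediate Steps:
$d{\left(\left(-1\right) \left(-200\right) \right)} + 26778 = 166 + 26778 = 26944$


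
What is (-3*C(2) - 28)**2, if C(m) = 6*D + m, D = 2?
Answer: 4900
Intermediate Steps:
C(m) = 12 + m (C(m) = 6*2 + m = 12 + m)
(-3*C(2) - 28)**2 = (-3*(12 + 2) - 28)**2 = (-3*14 - 28)**2 = (-42 - 28)**2 = (-70)**2 = 4900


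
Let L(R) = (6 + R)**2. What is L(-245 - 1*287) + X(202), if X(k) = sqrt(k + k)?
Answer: 276676 + 2*sqrt(101) ≈ 2.7670e+5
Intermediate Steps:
X(k) = sqrt(2)*sqrt(k) (X(k) = sqrt(2*k) = sqrt(2)*sqrt(k))
L(-245 - 1*287) + X(202) = (6 + (-245 - 1*287))**2 + sqrt(2)*sqrt(202) = (6 + (-245 - 287))**2 + 2*sqrt(101) = (6 - 532)**2 + 2*sqrt(101) = (-526)**2 + 2*sqrt(101) = 276676 + 2*sqrt(101)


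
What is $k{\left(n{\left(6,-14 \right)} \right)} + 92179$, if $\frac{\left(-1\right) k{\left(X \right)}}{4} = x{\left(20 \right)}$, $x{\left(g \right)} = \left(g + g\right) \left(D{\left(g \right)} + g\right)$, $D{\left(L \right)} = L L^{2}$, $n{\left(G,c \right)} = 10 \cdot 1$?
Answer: $-1191021$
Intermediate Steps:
$n{\left(G,c \right)} = 10$
$D{\left(L \right)} = L^{3}$
$x{\left(g \right)} = 2 g \left(g + g^{3}\right)$ ($x{\left(g \right)} = \left(g + g\right) \left(g^{3} + g\right) = 2 g \left(g + g^{3}\right)$)
$k{\left(X \right)} = -1283200$ ($k{\left(X \right)} = - 4 \cdot 2 \cdot 20^{2} \left(1 + 20^{2}\right) = - 4 \cdot 2 \cdot 400 \left(1 + 400\right) = - 4 \cdot 2 \cdot 400 \cdot 401 = \left(-4\right) 320800 = -1283200$)
$k{\left(n{\left(6,-14 \right)} \right)} + 92179 = -1283200 + 92179 = -1191021$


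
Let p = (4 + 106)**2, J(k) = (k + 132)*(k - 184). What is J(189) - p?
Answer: -10495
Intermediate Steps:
J(k) = (-184 + k)*(132 + k) (J(k) = (132 + k)*(-184 + k) = (-184 + k)*(132 + k))
p = 12100 (p = 110**2 = 12100)
J(189) - p = (-24288 + 189**2 - 52*189) - 1*12100 = (-24288 + 35721 - 9828) - 12100 = 1605 - 12100 = -10495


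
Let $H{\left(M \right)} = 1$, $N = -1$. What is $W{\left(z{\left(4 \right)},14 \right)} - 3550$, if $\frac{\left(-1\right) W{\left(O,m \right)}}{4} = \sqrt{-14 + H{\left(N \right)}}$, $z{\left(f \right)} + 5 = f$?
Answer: $-3550 - 4 i \sqrt{13} \approx -3550.0 - 14.422 i$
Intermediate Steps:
$z{\left(f \right)} = -5 + f$
$W{\left(O,m \right)} = - 4 i \sqrt{13}$ ($W{\left(O,m \right)} = - 4 \sqrt{-14 + 1} = - 4 \sqrt{-13} = - 4 i \sqrt{13}$)
$W{\left(z{\left(4 \right)},14 \right)} - 3550 = - 4 i \sqrt{13} - 3550 = -3550 - 4 i \sqrt{13}$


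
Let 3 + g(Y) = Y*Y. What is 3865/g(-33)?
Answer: 3865/1086 ≈ 3.5589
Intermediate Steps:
g(Y) = -3 + Y**2 (g(Y) = -3 + Y*Y = -3 + Y**2)
3865/g(-33) = 3865/(-3 + (-33)**2) = 3865/(-3 + 1089) = 3865/1086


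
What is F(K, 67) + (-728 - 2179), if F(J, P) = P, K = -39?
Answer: -2840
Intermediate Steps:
F(K, 67) + (-728 - 2179) = 67 + (-728 - 2179) = 67 - 2907 = -2840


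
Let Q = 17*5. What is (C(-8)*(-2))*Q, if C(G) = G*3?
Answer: 4080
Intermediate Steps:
Q = 85
C(G) = 3*G
(C(-8)*(-2))*Q = ((3*(-8))*(-2))*85 = -24*(-2)*85 = 48*85 = 4080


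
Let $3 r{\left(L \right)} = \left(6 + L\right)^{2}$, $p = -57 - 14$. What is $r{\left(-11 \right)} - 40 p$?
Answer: $\frac{8545}{3} \approx 2848.3$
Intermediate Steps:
$p = -71$ ($p = -57 - 14 = -71$)
$r{\left(L \right)} = \frac{\left(6 + L\right)^{2}}{3}$
$r{\left(-11 \right)} - 40 p = \frac{\left(6 - 11\right)^{2}}{3} - -2840 = \frac{\left(-5\right)^{2}}{3} + 2840 = \frac{1}{3} \cdot 25 + 2840 = \frac{25}{3} + 2840 = \frac{8545}{3}$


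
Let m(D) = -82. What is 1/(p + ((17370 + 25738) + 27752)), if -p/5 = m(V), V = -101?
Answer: 1/71270 ≈ 1.4031e-5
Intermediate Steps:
p = 410 (p = -5*(-82) = 410)
1/(p + ((17370 + 25738) + 27752)) = 1/(410 + ((17370 + 25738) + 27752)) = 1/(410 + (43108 + 27752)) = 1/(410 + 70860) = 1/71270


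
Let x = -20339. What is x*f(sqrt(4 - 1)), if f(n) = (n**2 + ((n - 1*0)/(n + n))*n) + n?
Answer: -61017 - 61017*sqrt(3)/2 ≈ -1.1386e+5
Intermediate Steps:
f(n) = n**2 + 3*n/2 (f(n) = (n**2 + ((n + 0)/((2*n)))*n) + n = (n**2 + (n*(1/(2*n)))*n) + n = (n**2 + n/2) + n = n**2 + 3*n/2)
x*f(sqrt(4 - 1)) = -20339*sqrt(4 - 1)*(3 + 2*sqrt(4 - 1))/2 = -20339*sqrt(3)*(3 + 2*sqrt(3))/2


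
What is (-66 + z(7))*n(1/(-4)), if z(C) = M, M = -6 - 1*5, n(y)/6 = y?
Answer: 231/2 ≈ 115.50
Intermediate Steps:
n(y) = 6*y
M = -11 (M = -6 - 5 = -11)
z(C) = -11
(-66 + z(7))*n(1/(-4)) = (-66 - 11)*(6/(-4)) = -462*(-1)/4 = -77*(-3/2) = 231/2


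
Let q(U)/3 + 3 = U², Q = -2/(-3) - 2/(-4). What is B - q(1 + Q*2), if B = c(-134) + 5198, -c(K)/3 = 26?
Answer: 15287/3 ≈ 5095.7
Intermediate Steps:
c(K) = -78 (c(K) = -3*26 = -78)
Q = 7/6 (Q = -2*(-⅓) - 2*(-¼) = ⅔ + ½ = 7/6 ≈ 1.1667)
q(U) = -9 + 3*U²
B = 5120 (B = -78 + 5198 = 5120)
B - q(1 + Q*2) = 5120 - (-9 + 3*(1 + (7/6)*2)²) = 5120 - (-9 + 3*(1 + 7/3)²) = 5120 - (-9 + 3*(10/3)²) = 5120 - (-9 + 3*(100/9)) = 5120 - (-9 + 100/3) = 5120 - 1*73/3 = 5120 - 73/3 = 15287/3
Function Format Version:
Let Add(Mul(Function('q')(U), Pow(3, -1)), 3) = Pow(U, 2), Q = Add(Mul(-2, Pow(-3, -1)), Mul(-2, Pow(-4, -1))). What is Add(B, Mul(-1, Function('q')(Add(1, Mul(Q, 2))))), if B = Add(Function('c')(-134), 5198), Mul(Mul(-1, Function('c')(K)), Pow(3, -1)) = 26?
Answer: Rational(15287, 3) ≈ 5095.7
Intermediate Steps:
Function('c')(K) = -78 (Function('c')(K) = Mul(-3, 26) = -78)
Q = Rational(7, 6) (Q = Add(Mul(-2, Rational(-1, 3)), Mul(-2, Rational(-1, 4))) = Add(Rational(2, 3), Rational(1, 2)) = Rational(7, 6) ≈ 1.1667)
Function('q')(U) = Add(-9, Mul(3, Pow(U, 2)))
B = 5120 (B = Add(-78, 5198) = 5120)
Add(B, Mul(-1, Function('q')(Add(1, Mul(Q, 2))))) = Add(5120, Mul(-1, Add(-9, Mul(3, Pow(Add(1, Mul(Rational(7, 6), 2)), 2))))) = Add(5120, Mul(-1, Add(-9, Mul(3, Pow(Add(1, Rational(7, 3)), 2))))) = Add(5120, Mul(-1, Add(-9, Mul(3, Pow(Rational(10, 3), 2))))) = Add(5120, Mul(-1, Add(-9, Mul(3, Rational(100, 9))))) = Add(5120, Mul(-1, Add(-9, Rational(100, 3)))) = Add(5120, Mul(-1, Rational(73, 3))) = Add(5120, Rational(-73, 3)) = Rational(15287, 3)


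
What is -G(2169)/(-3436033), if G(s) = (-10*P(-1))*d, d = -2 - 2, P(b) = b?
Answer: -40/3436033 ≈ -1.1641e-5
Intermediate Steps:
d = -4
G(s) = -40 (G(s) = -10*(-1)*(-4) = 10*(-4) = -40)
-G(2169)/(-3436033) = -1*(-40)/(-3436033) = 40*(-1/3436033) = -40/3436033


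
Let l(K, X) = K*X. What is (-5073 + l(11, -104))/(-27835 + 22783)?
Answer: 6217/5052 ≈ 1.2306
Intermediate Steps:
(-5073 + l(11, -104))/(-27835 + 22783) = (-5073 + 11*(-104))/(-27835 + 22783) = (-5073 - 1144)/(-5052) = -6217*(-1/5052) = 6217/5052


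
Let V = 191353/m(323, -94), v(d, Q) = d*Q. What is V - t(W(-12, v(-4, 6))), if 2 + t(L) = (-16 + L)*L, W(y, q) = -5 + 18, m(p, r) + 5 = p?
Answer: 204391/318 ≈ 642.74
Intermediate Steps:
v(d, Q) = Q*d
m(p, r) = -5 + p
W(y, q) = 13
V = 191353/318 (V = 191353/(-5 + 323) = 191353/318 ≈ 601.74)
t(L) = -2 + L*(-16 + L) (t(L) = -2 + (-16 + L)*L = -2 + L*(-16 + L))
V - t(W(-12, v(-4, 6))) = 191353/318 - (-2 + 13² - 16*13) = 191353/318 - (-2 + 169 - 208) = 191353/318 - 1*(-41) = 191353/318 + 41 = 204391/318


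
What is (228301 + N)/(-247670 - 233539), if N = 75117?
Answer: -303418/481209 ≈ -0.63053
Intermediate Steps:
(228301 + N)/(-247670 - 233539) = (228301 + 75117)/(-247670 - 233539) = 303418/(-481209) = 303418*(-1/481209) = -303418/481209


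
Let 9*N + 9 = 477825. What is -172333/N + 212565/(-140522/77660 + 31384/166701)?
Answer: -219153059397755703159/1671390531520552 ≈ -1.3112e+5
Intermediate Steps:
N = 159272/3 (N = -1 + (1/9)*477825 = -1 + 159275/3 = 159272/3 ≈ 53091.)
-172333/N + 212565/(-140522/77660 + 31384/166701) = -172333/159272/3 + 212565/(-140522/77660 + 31384/166701) = -172333*3/159272 + 212565/(-140522*1/77660 + 31384*(1/166701)) = -516999/159272 + 212565/(-70261/38830 + 31384/166701) = -516999/159272 + 212565/(-10493938241/6472999830) = -516999/159272 + 212565*(-6472999830/10493938241) = -516999/159272 - 1375933208863950/10493938241 = -219153059397755703159/1671390531520552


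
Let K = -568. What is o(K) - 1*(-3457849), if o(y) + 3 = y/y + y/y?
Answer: 3457848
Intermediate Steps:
o(y) = -1 (o(y) = -3 + (y/y + y/y) = -3 + (1 + 1) = -3 + 2 = -1)
o(K) - 1*(-3457849) = -1 - 1*(-3457849) = -1 + 3457849 = 3457848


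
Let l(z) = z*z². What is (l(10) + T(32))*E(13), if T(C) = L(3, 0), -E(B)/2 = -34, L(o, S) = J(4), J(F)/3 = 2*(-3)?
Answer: 66776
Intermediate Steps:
J(F) = -18 (J(F) = 3*(2*(-3)) = 3*(-6) = -18)
L(o, S) = -18
E(B) = 68 (E(B) = -2*(-34) = 68)
T(C) = -18
l(z) = z³
(l(10) + T(32))*E(13) = (10³ - 18)*68 = (1000 - 18)*68 = 982*68 = 66776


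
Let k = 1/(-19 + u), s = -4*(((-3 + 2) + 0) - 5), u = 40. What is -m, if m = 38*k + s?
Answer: -542/21 ≈ -25.810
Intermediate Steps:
s = 24 (s = -4*((-1 + 0) - 5) = -4*(-1 - 5) = -4*(-6) = 24)
k = 1/21 (k = 1/(-19 + 40) = 1/21 ≈ 0.047619)
m = 542/21 (m = 38*(1/21) + 24 = 38/21 + 24 = 542/21 ≈ 25.810)
-m = -1*542/21 = -542/21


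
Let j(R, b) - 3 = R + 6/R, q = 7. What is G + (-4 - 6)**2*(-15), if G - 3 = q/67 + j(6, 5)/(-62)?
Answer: -3109387/2077 ≈ -1497.1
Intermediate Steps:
j(R, b) = 3 + R + 6/R (j(R, b) = 3 + (R + 6/R) = 3 + R + 6/R)
G = 6113/2077 (G = 3 + (7/67 + (3 + 6 + 6/6)/(-62)) = 3 + (7*(1/67) + (3 + 6 + 6*(1/6))*(-1/62)) = 3 + (7/67 + (3 + 6 + 1)*(-1/62)) = 3 + (7/67 + 10*(-1/62)) = 3 + (7/67 - 5/31) = 3 - 118/2077 = 6113/2077 ≈ 2.9432)
G + (-4 - 6)**2*(-15) = 6113/2077 + (-4 - 6)**2*(-15) = 6113/2077 + (-10)**2*(-15) = 6113/2077 + 100*(-15) = 6113/2077 - 1500 = -3109387/2077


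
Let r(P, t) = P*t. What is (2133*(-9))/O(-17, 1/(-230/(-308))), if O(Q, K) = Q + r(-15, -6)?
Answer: -19197/73 ≈ -262.97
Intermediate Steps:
O(Q, K) = 90 + Q (O(Q, K) = Q - 15*(-6) = Q + 90 = 90 + Q)
(2133*(-9))/O(-17, 1/(-230/(-308))) = (2133*(-9))/(90 - 17) = -19197/73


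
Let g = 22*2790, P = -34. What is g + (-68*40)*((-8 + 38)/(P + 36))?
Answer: 20580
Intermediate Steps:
g = 61380
g + (-68*40)*((-8 + 38)/(P + 36)) = 61380 + (-68*40)*((-8 + 38)/(-34 + 36)) = 61380 - 81600/2 = 61380 - 2720*15 = 61380 - 40800 = 20580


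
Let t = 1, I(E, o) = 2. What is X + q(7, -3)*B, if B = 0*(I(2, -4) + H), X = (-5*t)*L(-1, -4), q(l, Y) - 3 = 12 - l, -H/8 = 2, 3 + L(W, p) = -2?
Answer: 25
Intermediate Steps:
L(W, p) = -5 (L(W, p) = -3 - 2 = -5)
H = -16 (H = -8*2 = -16)
q(l, Y) = 15 - l (q(l, Y) = 3 + (12 - l) = 15 - l)
X = 25 (X = -5*1*(-5) = -5*(-5) = 25)
B = 0 (B = 0*(2 - 16) = 0*(-14) = 0)
X + q(7, -3)*B = 25 + (15 - 1*7)*0 = 25 + (15 - 7)*0 = 25 + 8*0 = 25 + 0 = 25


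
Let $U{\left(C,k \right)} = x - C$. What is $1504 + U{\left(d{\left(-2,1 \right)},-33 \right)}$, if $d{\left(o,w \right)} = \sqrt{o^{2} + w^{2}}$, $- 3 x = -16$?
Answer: $\frac{4528}{3} - \sqrt{5} \approx 1507.1$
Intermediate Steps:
$x = \frac{16}{3}$ ($x = \left(- \frac{1}{3}\right) \left(-16\right) = \frac{16}{3} \approx 5.3333$)
$U{\left(C,k \right)} = \frac{16}{3} - C$
$1504 + U{\left(d{\left(-2,1 \right)},-33 \right)} = 1504 + \left(\frac{16}{3} - \sqrt{\left(-2\right)^{2} + 1^{2}}\right) = 1504 + \left(\frac{16}{3} - \sqrt{4 + 1}\right) = 1504 + \left(\frac{16}{3} - \sqrt{5}\right) = \frac{4528}{3} - \sqrt{5}$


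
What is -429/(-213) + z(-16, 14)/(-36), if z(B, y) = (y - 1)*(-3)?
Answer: 2639/852 ≈ 3.0974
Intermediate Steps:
z(B, y) = 3 - 3*y (z(B, y) = (-1 + y)*(-3) = 3 - 3*y)
-429/(-213) + z(-16, 14)/(-36) = -429/(-213) + (3 - 3*14)/(-36) = -429*(-1/213) + (3 - 42)*(-1/36) = 143/71 - 39*(-1/36) = 143/71 + 13/12 = 2639/852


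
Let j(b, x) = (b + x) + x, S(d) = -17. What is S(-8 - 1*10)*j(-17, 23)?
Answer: -493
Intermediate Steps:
j(b, x) = b + 2*x
S(-8 - 1*10)*j(-17, 23) = -17*(-17 + 2*23) = -17*(-17 + 46) = -17*29 = -493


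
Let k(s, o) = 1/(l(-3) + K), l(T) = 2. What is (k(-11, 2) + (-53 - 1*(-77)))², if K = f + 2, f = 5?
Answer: 47089/81 ≈ 581.35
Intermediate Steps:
K = 7 (K = 5 + 2 = 7)
k(s, o) = ⅑ (k(s, o) = 1/(2 + 7) = 1/9 = ⅑)
(k(-11, 2) + (-53 - 1*(-77)))² = (⅑ + (-53 - 1*(-77)))² = (⅑ + (-53 + 77))² = (⅑ + 24)² = (217/9)² = 47089/81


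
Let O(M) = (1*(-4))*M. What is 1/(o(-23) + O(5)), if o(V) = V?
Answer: -1/43 ≈ -0.023256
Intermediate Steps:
O(M) = -4*M
1/(o(-23) + O(5)) = 1/(-23 - 4*5) = 1/(-23 - 20) = 1/(-43) = -1/43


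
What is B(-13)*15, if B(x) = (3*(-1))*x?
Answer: 585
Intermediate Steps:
B(x) = -3*x
B(-13)*15 = -3*(-13)*15 = 39*15 = 585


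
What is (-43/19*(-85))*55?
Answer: 201025/19 ≈ 10580.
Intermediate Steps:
(-43/19*(-85))*55 = (-43*1/19*(-85))*55 = -43/19*(-85)*55 = (3655/19)*55 = 201025/19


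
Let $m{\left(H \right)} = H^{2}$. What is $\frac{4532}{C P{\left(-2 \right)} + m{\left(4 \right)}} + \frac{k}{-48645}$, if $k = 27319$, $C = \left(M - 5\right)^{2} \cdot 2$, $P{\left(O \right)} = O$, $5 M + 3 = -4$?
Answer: $- \frac{42518557}{1362060} \approx -31.216$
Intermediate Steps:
$M = - \frac{7}{5}$ ($M = - \frac{3}{5} + \frac{1}{5} \left(-4\right) = - \frac{3}{5} - \frac{4}{5} = - \frac{7}{5} \approx -1.4$)
$C = \frac{2048}{25}$ ($C = \left(- \frac{7}{5} - 5\right)^{2} \cdot 2 = \left(- \frac{32}{5}\right)^{2} \cdot 2 = \frac{1024}{25} \cdot 2 = \frac{2048}{25} \approx 81.92$)
$\frac{4532}{C P{\left(-2 \right)} + m{\left(4 \right)}} + \frac{k}{-48645} = \frac{4532}{\frac{2048}{25} \left(-2\right) + 4^{2}} + \frac{27319}{-48645} = \frac{4532}{- \frac{4096}{25} + 16} + 27319 \left(- \frac{1}{48645}\right) = \frac{4532}{- \frac{3696}{25}} - \frac{27319}{48645} = 4532 \left(- \frac{25}{3696}\right) - \frac{27319}{48645} = - \frac{2575}{84} - \frac{27319}{48645} = - \frac{42518557}{1362060}$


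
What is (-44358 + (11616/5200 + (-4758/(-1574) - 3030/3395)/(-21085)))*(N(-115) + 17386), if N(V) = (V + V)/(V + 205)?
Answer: -564699481236856222441/732371555825 ≈ -7.7106e+8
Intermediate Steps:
N(V) = 2*V/(205 + V) (N(V) = (2*V)/(205 + V) = 2*V/(205 + V))
(-44358 + (11616/5200 + (-4758/(-1574) - 3030/3395)/(-21085)))*(N(-115) + 17386) = (-44358 + (11616/5200 + (-4758/(-1574) - 3030/3395)/(-21085)))*(2*(-115)/(205 - 115) + 17386) = (-44358 + (11616*(1/5200) + (-4758*(-1/1574) - 3030*1/3395)*(-1/21085)))*(2*(-115)/90 + 17386) = (-44358 + (726/325 + (2379/787 - 606/679)*(-1/21085)))*(2*(-115)*(1/90) + 17386) = (-44358 + (726/325 + (1138419/534373)*(-1/21085)))*(-23/9 + 17386) = (-44358 + (726/325 - 1138419/11267254705))*(156451/9) = (-44358 + 1635931385931/732371555825)*(156451/9) = -32484901541899419/732371555825*156451/9 = -564699481236856222441/732371555825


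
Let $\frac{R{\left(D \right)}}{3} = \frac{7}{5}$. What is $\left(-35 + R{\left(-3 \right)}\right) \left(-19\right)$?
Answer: $\frac{2926}{5} \approx 585.2$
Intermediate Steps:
$R{\left(D \right)} = \frac{21}{5}$ ($R{\left(D \right)} = 3 \cdot \frac{7}{5} = \frac{21}{5}$)
$\left(-35 + R{\left(-3 \right)}\right) \left(-19\right) = \left(-35 + \frac{21}{5}\right) \left(-19\right) = \left(- \frac{154}{5}\right) \left(-19\right) = \frac{2926}{5}$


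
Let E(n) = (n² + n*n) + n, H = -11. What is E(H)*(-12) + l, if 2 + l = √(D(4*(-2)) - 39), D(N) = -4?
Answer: -2774 + I*√43 ≈ -2774.0 + 6.5574*I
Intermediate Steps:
E(n) = n + 2*n² (E(n) = (n² + n²) + n = 2*n² + n = n + 2*n²)
l = -2 + I*√43 (l = -2 + √(-4 - 39) = -2 + √(-43) = -2 + I*√43 ≈ -2.0 + 6.5574*I)
E(H)*(-12) + l = -11*(1 + 2*(-11))*(-12) + (-2 + I*√43) = -11*(1 - 22)*(-12) + (-2 + I*√43) = -11*(-21)*(-12) + (-2 + I*√43) = 231*(-12) + (-2 + I*√43) = -2772 + (-2 + I*√43) = -2774 + I*√43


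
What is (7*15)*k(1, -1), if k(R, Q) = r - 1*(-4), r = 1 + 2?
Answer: 735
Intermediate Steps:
r = 3
k(R, Q) = 7 (k(R, Q) = 3 - 1*(-4) = 3 + 4 = 7)
(7*15)*k(1, -1) = (7*15)*7 = 105*7 = 735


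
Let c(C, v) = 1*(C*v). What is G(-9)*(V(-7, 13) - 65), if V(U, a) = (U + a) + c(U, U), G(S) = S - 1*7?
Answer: 160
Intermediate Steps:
G(S) = -7 + S (G(S) = S - 7 = -7 + S)
c(C, v) = C*v
V(U, a) = U + a + U² (V(U, a) = (U + a) + U*U = (U + a) + U² = U + a + U²)
G(-9)*(V(-7, 13) - 65) = (-7 - 9)*((-7 + 13 + (-7)²) - 65) = -16*((-7 + 13 + 49) - 65) = -16*(55 - 65) = -16*(-10) = 160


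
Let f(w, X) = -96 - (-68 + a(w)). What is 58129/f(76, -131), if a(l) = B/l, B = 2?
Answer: -2208902/1065 ≈ -2074.1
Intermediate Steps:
a(l) = 2/l
f(w, X) = -28 - 2/w (f(w, X) = -96 - (-68 + 2/w) = -96 + (68 - 2/w) = -28 - 2/w)
58129/f(76, -131) = 58129/(-28 - 2/76) = 58129/(-28 - 2*1/76) = 58129/(-28 - 1/38) = 58129/(-1065/38) = 58129*(-38/1065) = -2208902/1065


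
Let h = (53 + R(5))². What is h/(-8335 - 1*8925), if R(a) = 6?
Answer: -3481/17260 ≈ -0.20168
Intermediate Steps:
h = 3481 (h = (53 + 6)² = 59² = 3481)
h/(-8335 - 1*8925) = 3481/(-8335 - 1*8925) = 3481/(-8335 - 8925) = 3481/(-17260) = 3481*(-1/17260) = -3481/17260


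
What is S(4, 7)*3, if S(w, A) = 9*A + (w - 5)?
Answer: 186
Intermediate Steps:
S(w, A) = -5 + w + 9*A (S(w, A) = 9*A + (-5 + w) = -5 + w + 9*A)
S(4, 7)*3 = (-5 + 4 + 9*7)*3 = (-5 + 4 + 63)*3 = 62*3 = 186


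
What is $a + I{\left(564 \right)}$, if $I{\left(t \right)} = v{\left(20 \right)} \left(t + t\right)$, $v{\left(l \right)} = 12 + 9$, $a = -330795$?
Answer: $-307107$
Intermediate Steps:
$v{\left(l \right)} = 21$
$I{\left(t \right)} = 42 t$ ($I{\left(t \right)} = 21 \left(t + t\right) = 21 \cdot 2 t = 42 t$)
$a + I{\left(564 \right)} = -330795 + 42 \cdot 564 = -330795 + 23688 = -307107$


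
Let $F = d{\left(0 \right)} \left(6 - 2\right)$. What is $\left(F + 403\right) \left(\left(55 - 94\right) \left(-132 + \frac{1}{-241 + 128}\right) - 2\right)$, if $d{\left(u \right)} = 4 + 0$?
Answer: $\frac{243664003}{113} \approx 2.1563 \cdot 10^{6}$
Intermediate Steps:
$d{\left(u \right)} = 4$
$F = 16$ ($F = 4 \left(6 - 2\right) = 4 \cdot 4 = 16$)
$\left(F + 403\right) \left(\left(55 - 94\right) \left(-132 + \frac{1}{-241 + 128}\right) - 2\right) = \left(16 + 403\right) \left(\left(55 - 94\right) \left(-132 + \frac{1}{-241 + 128}\right) - 2\right) = 419 \left(- 39 \left(-132 + \frac{1}{-113}\right) - 2\right) = 419 \left(- 39 \left(-132 - \frac{1}{113}\right) - 2\right) = 419 \left(\left(-39\right) \left(- \frac{14917}{113}\right) - 2\right) = 419 \left(\frac{581763}{113} - 2\right) = 419 \cdot \frac{581537}{113} = \frac{243664003}{113}$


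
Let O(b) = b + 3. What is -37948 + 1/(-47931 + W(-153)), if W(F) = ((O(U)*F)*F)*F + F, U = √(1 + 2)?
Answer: -986670442494286013/26000591401146 + 397953*√3/8666863800382 ≈ -37948.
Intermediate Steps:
U = √3 ≈ 1.7320
O(b) = 3 + b
W(F) = F + F³*(3 + √3) (W(F) = (((3 + √3)*F)*F)*F + F = ((F*(3 + √3))*F)*F + F = (F²*(3 + √3))*F + F = F³*(3 + √3) + F = F + F³*(3 + √3))
-37948 + 1/(-47931 + W(-153)) = -37948 + 1/(-47931 - 153*(1 + (-153)²*(3 + √3))) = -37948 + 1/(-47931 - 153*(1 + 23409*(3 + √3))) = -37948 + 1/(-47931 - 153*(1 + (70227 + 23409*√3))) = -37948 + 1/(-47931 - 153*(70228 + 23409*√3)) = -37948 + 1/(-47931 + (-10744884 - 3581577*√3)) = -37948 + 1/(-10792815 - 3581577*√3)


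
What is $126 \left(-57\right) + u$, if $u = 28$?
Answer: $-7154$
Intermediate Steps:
$126 \left(-57\right) + u = 126 \left(-57\right) + 28 = -7182 + 28 = -7154$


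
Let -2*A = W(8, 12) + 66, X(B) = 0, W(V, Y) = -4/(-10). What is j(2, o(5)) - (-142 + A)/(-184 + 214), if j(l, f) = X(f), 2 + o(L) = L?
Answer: 146/25 ≈ 5.8400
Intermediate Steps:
W(V, Y) = ⅖ (W(V, Y) = -4*(-⅒) = ⅖)
o(L) = -2 + L
j(l, f) = 0
A = -166/5 (A = -(⅖ + 66)/2 = -½*332/5 = -166/5 ≈ -33.200)
j(2, o(5)) - (-142 + A)/(-184 + 214) = 0 - (-142 - 166/5)/(-184 + 214) = 0 - (-876)/(5*30) = 0 - 1*(-146/25) = 0 + 146/25 = 146/25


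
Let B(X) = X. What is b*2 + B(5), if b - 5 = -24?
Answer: -33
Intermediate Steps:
b = -19 (b = 5 - 24 = -19)
b*2 + B(5) = -19*2 + 5 = -38 + 5 = -33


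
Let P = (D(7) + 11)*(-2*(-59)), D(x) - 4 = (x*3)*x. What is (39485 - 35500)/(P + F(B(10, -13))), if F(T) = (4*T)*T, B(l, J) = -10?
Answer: 3985/19516 ≈ 0.20419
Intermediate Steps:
D(x) = 4 + 3*x² (D(x) = 4 + (x*3)*x = 4 + (3*x)*x = 4 + 3*x²)
P = 19116 (P = ((4 + 3*7²) + 11)*(-2*(-59)) = ((4 + 3*49) + 11)*118 = ((4 + 147) + 11)*118 = (151 + 11)*118 = 162*118 = 19116)
F(T) = 4*T²
(39485 - 35500)/(P + F(B(10, -13))) = (39485 - 35500)/(19116 + 4*(-10)²) = 3985/(19116 + 4*100) = 3985/(19116 + 400) = 3985/19516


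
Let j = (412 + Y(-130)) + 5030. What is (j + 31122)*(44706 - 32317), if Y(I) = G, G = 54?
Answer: 453660402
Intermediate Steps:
Y(I) = 54
j = 5496 (j = (412 + 54) + 5030 = 466 + 5030 = 5496)
(j + 31122)*(44706 - 32317) = (5496 + 31122)*(44706 - 32317) = 36618*12389 = 453660402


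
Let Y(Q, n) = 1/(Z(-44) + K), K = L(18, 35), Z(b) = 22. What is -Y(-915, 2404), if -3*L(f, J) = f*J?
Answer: 1/188 ≈ 0.0053191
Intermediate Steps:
L(f, J) = -J*f/3 (L(f, J) = -f*J/3 = -J*f/3)
K = -210 (K = -1/3*35*18 = -210)
Y(Q, n) = -1/188 (Y(Q, n) = 1/(22 - 210) = 1/(-188) = -1/188)
-Y(-915, 2404) = -1*(-1/188) = 1/188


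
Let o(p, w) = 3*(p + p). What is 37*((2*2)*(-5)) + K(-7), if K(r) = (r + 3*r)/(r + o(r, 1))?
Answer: -5176/7 ≈ -739.43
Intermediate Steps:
o(p, w) = 6*p (o(p, w) = 3*(2*p) = 6*p)
K(r) = 4/7 (K(r) = (r + 3*r)/(r + 6*r) = (4*r)/((7*r)) = (4*r)*(1/(7*r)) = 4/7)
37*((2*2)*(-5)) + K(-7) = 37*((2*2)*(-5)) + 4/7 = 37*(4*(-5)) + 4/7 = 37*(-20) + 4/7 = -740 + 4/7 = -5176/7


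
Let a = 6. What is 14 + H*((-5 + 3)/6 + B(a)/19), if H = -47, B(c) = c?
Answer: 845/57 ≈ 14.825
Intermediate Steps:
14 + H*((-5 + 3)/6 + B(a)/19) = 14 - 47*((-5 + 3)/6 + 6/19) = 14 - 47*(-2*⅙ + 6*(1/19)) = 14 - 47*(-⅓ + 6/19) = 14 - 47*(-1/57) = 14 + 47/57 = 845/57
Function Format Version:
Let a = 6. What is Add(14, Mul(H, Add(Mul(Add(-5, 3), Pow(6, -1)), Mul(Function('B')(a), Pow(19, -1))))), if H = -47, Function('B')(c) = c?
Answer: Rational(845, 57) ≈ 14.825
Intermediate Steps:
Add(14, Mul(H, Add(Mul(Add(-5, 3), Pow(6, -1)), Mul(Function('B')(a), Pow(19, -1))))) = Add(14, Mul(-47, Add(Mul(Add(-5, 3), Pow(6, -1)), Mul(6, Pow(19, -1))))) = Add(14, Mul(-47, Add(Mul(-2, Rational(1, 6)), Mul(6, Rational(1, 19))))) = Add(14, Mul(-47, Add(Rational(-1, 3), Rational(6, 19)))) = Add(14, Mul(-47, Rational(-1, 57))) = Add(14, Rational(47, 57)) = Rational(845, 57)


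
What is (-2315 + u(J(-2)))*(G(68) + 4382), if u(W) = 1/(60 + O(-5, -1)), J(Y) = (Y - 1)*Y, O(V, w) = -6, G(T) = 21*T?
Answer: -363151145/27 ≈ -1.3450e+7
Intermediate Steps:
J(Y) = Y*(-1 + Y) (J(Y) = (-1 + Y)*Y = Y*(-1 + Y))
u(W) = 1/54 (u(W) = 1/(60 - 6) = 1/54)
(-2315 + u(J(-2)))*(G(68) + 4382) = (-2315 + 1/54)*(21*68 + 4382) = -125009*(1428 + 4382)/54 = -125009/54*5810 = -363151145/27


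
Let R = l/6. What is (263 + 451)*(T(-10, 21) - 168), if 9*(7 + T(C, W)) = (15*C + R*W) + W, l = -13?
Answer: -416381/3 ≈ -1.3879e+5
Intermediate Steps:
R = -13/6 ≈ -2.1667
T(C, W) = -7 - 7*W/54 + 5*C/3 (T(C, W) = -7 + ((15*C - 13*W/6) + W)/9 = -7 + (15*C - 7*W/6)/9 = -7 + (-7*W/54 + 5*C/3) = -7 - 7*W/54 + 5*C/3)
(263 + 451)*(T(-10, 21) - 168) = (263 + 451)*((-7 - 7/54*21 + (5/3)*(-10)) - 168) = 714*((-7 - 49/18 - 50/3) - 168) = 714*(-475/18 - 168) = 714*(-3499/18) = -416381/3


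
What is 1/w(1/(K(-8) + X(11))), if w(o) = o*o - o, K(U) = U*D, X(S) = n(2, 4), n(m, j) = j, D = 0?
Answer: -16/3 ≈ -5.3333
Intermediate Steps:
X(S) = 4
K(U) = 0 (K(U) = U*0 = 0)
w(o) = o**2 - o
1/w(1/(K(-8) + X(11))) = 1/((-1 + 1/(0 + 4))/(0 + 4)) = 1/((-1 + 1/4)/4) = 1/((1/4)*(-3/4)) = 1/(-3/16) = -16/3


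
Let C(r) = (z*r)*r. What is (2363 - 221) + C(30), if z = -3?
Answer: -558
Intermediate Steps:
C(r) = -3*r² (C(r) = (-3*r)*r = -3*r²)
(2363 - 221) + C(30) = (2363 - 221) - 3*30² = 2142 - 3*900 = 2142 - 2700 = -558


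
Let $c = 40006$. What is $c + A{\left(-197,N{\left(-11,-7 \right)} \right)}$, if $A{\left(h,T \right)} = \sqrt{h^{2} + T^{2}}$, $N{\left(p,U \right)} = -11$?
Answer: $40006 + \sqrt{38930} \approx 40203.0$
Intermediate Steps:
$A{\left(h,T \right)} = \sqrt{T^{2} + h^{2}}$
$c + A{\left(-197,N{\left(-11,-7 \right)} \right)} = 40006 + \sqrt{\left(-11\right)^{2} + \left(-197\right)^{2}} = 40006 + \sqrt{121 + 38809} = 40006 + \sqrt{38930}$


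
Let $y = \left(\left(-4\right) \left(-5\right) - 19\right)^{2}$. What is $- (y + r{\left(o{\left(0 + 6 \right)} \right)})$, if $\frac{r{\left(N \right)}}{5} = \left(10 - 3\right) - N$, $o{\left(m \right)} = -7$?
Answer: $-71$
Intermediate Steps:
$r{\left(N \right)} = 35 - 5 N$ ($r{\left(N \right)} = 5 \left(\left(10 - 3\right) - N\right) = 5 \left(7 - N\right) = 35 - 5 N$)
$y = 1$ ($y = \left(20 - 19\right)^{2} = 1^{2} = 1$)
$- (y + r{\left(o{\left(0 + 6 \right)} \right)}) = - (1 + \left(35 - -35\right)) = - (1 + \left(35 + 35\right)) = - (1 + 70) = \left(-1\right) 71 = -71$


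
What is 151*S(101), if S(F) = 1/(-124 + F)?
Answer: -151/23 ≈ -6.5652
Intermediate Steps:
151*S(101) = 151/(-124 + 101) = 151/(-23) = 151*(-1/23) = -151/23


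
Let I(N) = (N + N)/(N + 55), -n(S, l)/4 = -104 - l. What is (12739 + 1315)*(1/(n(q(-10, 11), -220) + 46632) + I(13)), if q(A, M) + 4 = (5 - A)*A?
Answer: 2108865943/392428 ≈ 5373.9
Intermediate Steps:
q(A, M) = -4 + A*(5 - A) (q(A, M) = -4 + (5 - A)*A = -4 + A*(5 - A))
n(S, l) = 416 + 4*l (n(S, l) = -4*(-104 - l) = 416 + 4*l)
I(N) = 2*N/(55 + N) (I(N) = (2*N)/(55 + N) = 2*N/(55 + N))
(12739 + 1315)*(1/(n(q(-10, 11), -220) + 46632) + I(13)) = (12739 + 1315)*(1/((416 + 4*(-220)) + 46632) + 2*13/(55 + 13)) = 14054*(1/((416 - 880) + 46632) + 2*13/68) = 14054*(1/(-464 + 46632) + 2*13*(1/68)) = 14054*(1/46168 + 13/34) = 14054*(300109/784856) = 2108865943/392428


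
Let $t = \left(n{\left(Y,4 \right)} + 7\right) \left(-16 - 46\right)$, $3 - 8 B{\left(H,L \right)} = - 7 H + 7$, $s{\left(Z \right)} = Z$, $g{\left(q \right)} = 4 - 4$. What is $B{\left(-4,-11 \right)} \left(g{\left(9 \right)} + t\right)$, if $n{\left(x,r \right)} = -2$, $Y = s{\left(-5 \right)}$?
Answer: $1240$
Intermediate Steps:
$g{\left(q \right)} = 0$
$Y = -5$
$B{\left(H,L \right)} = - \frac{1}{2} + \frac{7 H}{8}$ ($B{\left(H,L \right)} = \frac{3}{8} - \frac{- 7 H + 7}{8} = \frac{3}{8} - \frac{7 - 7 H}{8} = \frac{3}{8} + \left(- \frac{7}{8} + \frac{7 H}{8}\right) = - \frac{1}{2} + \frac{7 H}{8}$)
$t = -310$ ($t = \left(-2 + 7\right) \left(-16 - 46\right) = 5 \left(-62\right) = -310$)
$B{\left(-4,-11 \right)} \left(g{\left(9 \right)} + t\right) = \left(- \frac{1}{2} + \frac{7}{8} \left(-4\right)\right) \left(0 - 310\right) = \left(- \frac{1}{2} - \frac{7}{2}\right) \left(-310\right) = \left(-4\right) \left(-310\right) = 1240$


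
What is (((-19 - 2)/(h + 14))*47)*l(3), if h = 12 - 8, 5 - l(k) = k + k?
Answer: 329/6 ≈ 54.833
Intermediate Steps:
l(k) = 5 - 2*k (l(k) = 5 - (k + k) = 5 - 2*k)
h = 4
(((-19 - 2)/(h + 14))*47)*l(3) = (((-19 - 2)/(4 + 14))*47)*(5 - 2*3) = (-21/18*47)*(5 - 6) = (-21*1/18*47)*(-1) = -7/6*47*(-1) = -329/6*(-1) = 329/6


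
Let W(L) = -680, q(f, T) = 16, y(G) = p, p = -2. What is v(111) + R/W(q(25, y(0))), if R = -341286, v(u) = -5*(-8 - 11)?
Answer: 202943/340 ≈ 596.89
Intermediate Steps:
y(G) = -2
v(u) = 95 (v(u) = -5*(-19) = 95)
v(111) + R/W(q(25, y(0))) = 95 - 341286/(-680) = 95 - 341286*(-1/680) = 95 + 170643/340 = 202943/340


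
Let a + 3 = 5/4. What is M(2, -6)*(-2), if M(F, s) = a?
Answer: 7/2 ≈ 3.5000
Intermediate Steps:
a = -7/4 (a = -3 + 5/4 = -7/4 ≈ -1.7500)
M(F, s) = -7/4
M(2, -6)*(-2) = -7/4*(-2) = 7/2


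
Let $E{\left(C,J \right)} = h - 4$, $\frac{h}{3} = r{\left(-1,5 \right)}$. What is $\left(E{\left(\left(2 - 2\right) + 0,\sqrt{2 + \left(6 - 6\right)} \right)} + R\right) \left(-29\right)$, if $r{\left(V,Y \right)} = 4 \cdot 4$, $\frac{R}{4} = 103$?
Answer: $-13224$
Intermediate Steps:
$R = 412$ ($R = 4 \cdot 103 = 412$)
$r{\left(V,Y \right)} = 16$
$h = 48$ ($h = 3 \cdot 16 = 48$)
$E{\left(C,J \right)} = 44$ ($E{\left(C,J \right)} = 48 - 4 = 44$)
$\left(E{\left(\left(2 - 2\right) + 0,\sqrt{2 + \left(6 - 6\right)} \right)} + R\right) \left(-29\right) = \left(44 + 412\right) \left(-29\right) = 456 \left(-29\right) = -13224$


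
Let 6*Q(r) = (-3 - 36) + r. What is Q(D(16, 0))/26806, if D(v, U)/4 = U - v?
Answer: -103/160836 ≈ -0.00064040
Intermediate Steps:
D(v, U) = -4*v + 4*U (D(v, U) = 4*(U - v) = -4*v + 4*U)
Q(r) = -13/2 + r/6 (Q(r) = ((-3 - 36) + r)/6 = (-39 + r)/6 = -13/2 + r/6)
Q(D(16, 0))/26806 = (-13/2 + (-4*16 + 4*0)/6)/26806 = (-13/2 + (-64 + 0)/6)*(1/26806) = (-13/2 + (⅙)*(-64))*(1/26806) = (-13/2 - 32/3)*(1/26806) = -103/6*1/26806 = -103/160836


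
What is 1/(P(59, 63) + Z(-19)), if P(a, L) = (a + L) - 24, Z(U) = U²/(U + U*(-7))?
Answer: 6/607 ≈ 0.0098847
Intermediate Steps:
Z(U) = -U/6 (Z(U) = U²/(U - 7*U) = U²/((-6*U)) = (-1/(6*U))*U² = -U/6)
P(a, L) = -24 + L + a (P(a, L) = (L + a) - 24 = -24 + L + a)
1/(P(59, 63) + Z(-19)) = 1/((-24 + 63 + 59) - ⅙*(-19)) = 1/(98 + 19/6) = 1/(607/6) = 6/607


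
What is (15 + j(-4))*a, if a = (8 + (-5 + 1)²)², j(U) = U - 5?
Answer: 3456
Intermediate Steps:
j(U) = -5 + U
a = 576 (a = (8 + (-4)²)² = (8 + 16)² = 24² = 576)
(15 + j(-4))*a = (15 + (-5 - 4))*576 = (15 - 9)*576 = 6*576 = 3456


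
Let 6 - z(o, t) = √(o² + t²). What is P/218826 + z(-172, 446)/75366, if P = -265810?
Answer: -556436764/458112231 - 5*√2285/37683 ≈ -1.2210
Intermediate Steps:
z(o, t) = 6 - √(o² + t²)
P/218826 + z(-172, 446)/75366 = -265810/218826 + (6 - √((-172)² + 446²))/75366 = -265810*1/218826 + (6 - √(29584 + 198916))*(1/75366) = -132905/109413 + (6 - √228500)*(1/75366) = -132905/109413 + (6 - 10*√2285)*(1/75366) = -132905/109413 + (1/12561 - 5*√2285/37683) = -556436764/458112231 - 5*√2285/37683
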